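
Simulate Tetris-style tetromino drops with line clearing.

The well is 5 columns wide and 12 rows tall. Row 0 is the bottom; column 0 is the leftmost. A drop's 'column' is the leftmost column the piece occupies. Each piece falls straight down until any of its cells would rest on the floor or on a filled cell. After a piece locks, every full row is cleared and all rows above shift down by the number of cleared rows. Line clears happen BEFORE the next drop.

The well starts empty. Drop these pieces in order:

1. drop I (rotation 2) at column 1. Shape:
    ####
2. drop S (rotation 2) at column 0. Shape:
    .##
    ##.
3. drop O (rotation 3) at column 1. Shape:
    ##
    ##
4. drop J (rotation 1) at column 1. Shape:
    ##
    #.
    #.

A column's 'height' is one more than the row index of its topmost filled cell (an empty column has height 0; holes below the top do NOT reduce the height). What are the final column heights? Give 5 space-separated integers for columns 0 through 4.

Drop 1: I rot2 at col 1 lands with bottom-row=0; cleared 0 line(s) (total 0); column heights now [0 1 1 1 1], max=1
Drop 2: S rot2 at col 0 lands with bottom-row=1; cleared 0 line(s) (total 0); column heights now [2 3 3 1 1], max=3
Drop 3: O rot3 at col 1 lands with bottom-row=3; cleared 0 line(s) (total 0); column heights now [2 5 5 1 1], max=5
Drop 4: J rot1 at col 1 lands with bottom-row=5; cleared 0 line(s) (total 0); column heights now [2 8 8 1 1], max=8

Answer: 2 8 8 1 1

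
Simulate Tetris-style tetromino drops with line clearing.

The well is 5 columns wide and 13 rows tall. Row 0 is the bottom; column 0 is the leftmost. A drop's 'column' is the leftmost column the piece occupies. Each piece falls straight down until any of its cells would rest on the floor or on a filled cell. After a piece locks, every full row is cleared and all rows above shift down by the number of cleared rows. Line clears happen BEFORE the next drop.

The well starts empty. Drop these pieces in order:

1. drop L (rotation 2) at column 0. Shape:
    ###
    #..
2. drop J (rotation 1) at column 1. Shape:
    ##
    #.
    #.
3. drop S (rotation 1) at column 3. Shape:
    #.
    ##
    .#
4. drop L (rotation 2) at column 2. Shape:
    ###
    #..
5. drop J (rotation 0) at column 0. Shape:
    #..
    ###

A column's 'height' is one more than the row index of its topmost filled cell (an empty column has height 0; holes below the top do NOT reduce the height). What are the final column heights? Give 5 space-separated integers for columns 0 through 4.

Answer: 8 7 7 6 6

Derivation:
Drop 1: L rot2 at col 0 lands with bottom-row=0; cleared 0 line(s) (total 0); column heights now [2 2 2 0 0], max=2
Drop 2: J rot1 at col 1 lands with bottom-row=2; cleared 0 line(s) (total 0); column heights now [2 5 5 0 0], max=5
Drop 3: S rot1 at col 3 lands with bottom-row=0; cleared 1 line(s) (total 1); column heights now [1 4 4 2 1], max=4
Drop 4: L rot2 at col 2 lands with bottom-row=4; cleared 0 line(s) (total 1); column heights now [1 4 6 6 6], max=6
Drop 5: J rot0 at col 0 lands with bottom-row=6; cleared 0 line(s) (total 1); column heights now [8 7 7 6 6], max=8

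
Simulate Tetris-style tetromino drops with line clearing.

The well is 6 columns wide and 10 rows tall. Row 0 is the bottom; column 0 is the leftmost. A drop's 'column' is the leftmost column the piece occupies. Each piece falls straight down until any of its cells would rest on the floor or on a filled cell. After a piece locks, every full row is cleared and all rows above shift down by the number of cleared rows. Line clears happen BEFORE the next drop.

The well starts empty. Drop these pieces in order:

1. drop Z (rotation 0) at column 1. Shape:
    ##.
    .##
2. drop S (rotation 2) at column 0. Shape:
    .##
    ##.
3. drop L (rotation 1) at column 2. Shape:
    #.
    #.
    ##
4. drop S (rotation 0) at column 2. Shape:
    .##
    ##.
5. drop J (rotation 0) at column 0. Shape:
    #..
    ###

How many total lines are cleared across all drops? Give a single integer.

Answer: 0

Derivation:
Drop 1: Z rot0 at col 1 lands with bottom-row=0; cleared 0 line(s) (total 0); column heights now [0 2 2 1 0 0], max=2
Drop 2: S rot2 at col 0 lands with bottom-row=2; cleared 0 line(s) (total 0); column heights now [3 4 4 1 0 0], max=4
Drop 3: L rot1 at col 2 lands with bottom-row=4; cleared 0 line(s) (total 0); column heights now [3 4 7 5 0 0], max=7
Drop 4: S rot0 at col 2 lands with bottom-row=7; cleared 0 line(s) (total 0); column heights now [3 4 8 9 9 0], max=9
Drop 5: J rot0 at col 0 lands with bottom-row=8; cleared 0 line(s) (total 0); column heights now [10 9 9 9 9 0], max=10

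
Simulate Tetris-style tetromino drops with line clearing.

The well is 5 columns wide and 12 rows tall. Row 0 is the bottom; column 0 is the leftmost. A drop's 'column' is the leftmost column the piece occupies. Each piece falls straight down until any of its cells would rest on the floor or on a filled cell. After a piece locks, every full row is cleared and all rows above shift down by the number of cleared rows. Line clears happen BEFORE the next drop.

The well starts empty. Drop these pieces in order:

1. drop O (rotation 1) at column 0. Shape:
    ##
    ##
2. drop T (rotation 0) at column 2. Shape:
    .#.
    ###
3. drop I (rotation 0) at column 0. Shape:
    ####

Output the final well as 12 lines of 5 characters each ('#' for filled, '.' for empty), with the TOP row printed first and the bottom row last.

Drop 1: O rot1 at col 0 lands with bottom-row=0; cleared 0 line(s) (total 0); column heights now [2 2 0 0 0], max=2
Drop 2: T rot0 at col 2 lands with bottom-row=0; cleared 1 line(s) (total 1); column heights now [1 1 0 1 0], max=1
Drop 3: I rot0 at col 0 lands with bottom-row=1; cleared 0 line(s) (total 1); column heights now [2 2 2 2 0], max=2

Answer: .....
.....
.....
.....
.....
.....
.....
.....
.....
.....
####.
##.#.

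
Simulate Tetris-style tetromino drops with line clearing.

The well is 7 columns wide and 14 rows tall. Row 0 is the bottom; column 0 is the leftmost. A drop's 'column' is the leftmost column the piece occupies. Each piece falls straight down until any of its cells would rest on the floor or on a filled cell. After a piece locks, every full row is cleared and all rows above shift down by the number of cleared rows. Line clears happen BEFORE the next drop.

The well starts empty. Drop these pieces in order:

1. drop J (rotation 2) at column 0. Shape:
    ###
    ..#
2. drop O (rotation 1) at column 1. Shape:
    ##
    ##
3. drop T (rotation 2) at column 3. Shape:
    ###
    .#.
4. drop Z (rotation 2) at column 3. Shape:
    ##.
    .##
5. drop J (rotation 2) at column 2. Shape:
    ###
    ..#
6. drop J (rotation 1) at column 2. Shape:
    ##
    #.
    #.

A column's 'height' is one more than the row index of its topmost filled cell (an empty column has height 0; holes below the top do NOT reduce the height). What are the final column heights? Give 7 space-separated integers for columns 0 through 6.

Drop 1: J rot2 at col 0 lands with bottom-row=0; cleared 0 line(s) (total 0); column heights now [2 2 2 0 0 0 0], max=2
Drop 2: O rot1 at col 1 lands with bottom-row=2; cleared 0 line(s) (total 0); column heights now [2 4 4 0 0 0 0], max=4
Drop 3: T rot2 at col 3 lands with bottom-row=0; cleared 0 line(s) (total 0); column heights now [2 4 4 2 2 2 0], max=4
Drop 4: Z rot2 at col 3 lands with bottom-row=2; cleared 0 line(s) (total 0); column heights now [2 4 4 4 4 3 0], max=4
Drop 5: J rot2 at col 2 lands with bottom-row=4; cleared 0 line(s) (total 0); column heights now [2 4 6 6 6 3 0], max=6
Drop 6: J rot1 at col 2 lands with bottom-row=6; cleared 0 line(s) (total 0); column heights now [2 4 9 9 6 3 0], max=9

Answer: 2 4 9 9 6 3 0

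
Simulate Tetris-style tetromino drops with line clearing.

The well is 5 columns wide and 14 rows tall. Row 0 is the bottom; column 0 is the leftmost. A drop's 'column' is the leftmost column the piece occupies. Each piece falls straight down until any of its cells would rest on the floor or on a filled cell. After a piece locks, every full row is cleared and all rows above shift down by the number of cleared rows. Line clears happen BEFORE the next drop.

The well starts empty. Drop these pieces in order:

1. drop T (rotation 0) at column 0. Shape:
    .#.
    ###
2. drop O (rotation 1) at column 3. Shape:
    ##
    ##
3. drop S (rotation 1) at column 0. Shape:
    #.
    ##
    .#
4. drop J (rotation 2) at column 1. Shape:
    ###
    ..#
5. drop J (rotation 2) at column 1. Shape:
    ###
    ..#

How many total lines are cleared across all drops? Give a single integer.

Drop 1: T rot0 at col 0 lands with bottom-row=0; cleared 0 line(s) (total 0); column heights now [1 2 1 0 0], max=2
Drop 2: O rot1 at col 3 lands with bottom-row=0; cleared 1 line(s) (total 1); column heights now [0 1 0 1 1], max=1
Drop 3: S rot1 at col 0 lands with bottom-row=1; cleared 0 line(s) (total 1); column heights now [4 3 0 1 1], max=4
Drop 4: J rot2 at col 1 lands with bottom-row=2; cleared 0 line(s) (total 1); column heights now [4 4 4 4 1], max=4
Drop 5: J rot2 at col 1 lands with bottom-row=4; cleared 0 line(s) (total 1); column heights now [4 6 6 6 1], max=6

Answer: 1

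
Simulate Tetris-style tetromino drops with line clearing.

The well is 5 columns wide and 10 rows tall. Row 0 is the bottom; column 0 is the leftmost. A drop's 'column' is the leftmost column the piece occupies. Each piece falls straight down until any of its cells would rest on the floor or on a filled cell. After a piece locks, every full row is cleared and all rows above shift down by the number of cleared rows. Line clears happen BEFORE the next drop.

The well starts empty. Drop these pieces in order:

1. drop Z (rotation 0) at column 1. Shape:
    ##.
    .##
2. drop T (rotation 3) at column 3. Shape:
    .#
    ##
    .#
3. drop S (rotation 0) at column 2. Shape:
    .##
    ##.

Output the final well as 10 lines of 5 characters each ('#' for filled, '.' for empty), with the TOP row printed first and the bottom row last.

Drop 1: Z rot0 at col 1 lands with bottom-row=0; cleared 0 line(s) (total 0); column heights now [0 2 2 1 0], max=2
Drop 2: T rot3 at col 3 lands with bottom-row=0; cleared 0 line(s) (total 0); column heights now [0 2 2 2 3], max=3
Drop 3: S rot0 at col 2 lands with bottom-row=2; cleared 0 line(s) (total 0); column heights now [0 2 3 4 4], max=4

Answer: .....
.....
.....
.....
.....
.....
...##
..###
.####
..###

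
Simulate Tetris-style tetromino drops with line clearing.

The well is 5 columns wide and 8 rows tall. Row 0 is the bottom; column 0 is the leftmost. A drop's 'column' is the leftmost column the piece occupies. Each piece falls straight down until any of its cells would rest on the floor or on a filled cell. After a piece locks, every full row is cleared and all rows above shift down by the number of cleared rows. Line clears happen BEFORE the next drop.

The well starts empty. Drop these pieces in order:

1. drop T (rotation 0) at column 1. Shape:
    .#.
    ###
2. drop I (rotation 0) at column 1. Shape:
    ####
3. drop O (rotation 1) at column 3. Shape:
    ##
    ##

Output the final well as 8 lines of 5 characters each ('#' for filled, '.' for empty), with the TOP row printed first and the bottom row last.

Answer: .....
.....
.....
...##
...##
.####
..#..
.###.

Derivation:
Drop 1: T rot0 at col 1 lands with bottom-row=0; cleared 0 line(s) (total 0); column heights now [0 1 2 1 0], max=2
Drop 2: I rot0 at col 1 lands with bottom-row=2; cleared 0 line(s) (total 0); column heights now [0 3 3 3 3], max=3
Drop 3: O rot1 at col 3 lands with bottom-row=3; cleared 0 line(s) (total 0); column heights now [0 3 3 5 5], max=5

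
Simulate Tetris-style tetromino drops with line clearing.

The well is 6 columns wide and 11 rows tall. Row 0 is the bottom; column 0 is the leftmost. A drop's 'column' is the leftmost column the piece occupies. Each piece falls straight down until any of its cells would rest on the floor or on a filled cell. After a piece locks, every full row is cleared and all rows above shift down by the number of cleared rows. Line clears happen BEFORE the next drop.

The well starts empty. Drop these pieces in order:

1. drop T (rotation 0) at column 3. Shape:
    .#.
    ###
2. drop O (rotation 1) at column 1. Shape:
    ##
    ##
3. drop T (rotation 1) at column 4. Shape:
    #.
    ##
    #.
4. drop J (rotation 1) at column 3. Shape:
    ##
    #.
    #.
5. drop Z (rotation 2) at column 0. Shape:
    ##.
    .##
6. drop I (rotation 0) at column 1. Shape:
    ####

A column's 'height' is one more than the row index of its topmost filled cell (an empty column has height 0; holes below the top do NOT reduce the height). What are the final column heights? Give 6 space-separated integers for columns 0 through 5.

Answer: 4 7 7 7 7 4

Derivation:
Drop 1: T rot0 at col 3 lands with bottom-row=0; cleared 0 line(s) (total 0); column heights now [0 0 0 1 2 1], max=2
Drop 2: O rot1 at col 1 lands with bottom-row=0; cleared 0 line(s) (total 0); column heights now [0 2 2 1 2 1], max=2
Drop 3: T rot1 at col 4 lands with bottom-row=2; cleared 0 line(s) (total 0); column heights now [0 2 2 1 5 4], max=5
Drop 4: J rot1 at col 3 lands with bottom-row=3; cleared 0 line(s) (total 0); column heights now [0 2 2 6 6 4], max=6
Drop 5: Z rot2 at col 0 lands with bottom-row=2; cleared 0 line(s) (total 0); column heights now [4 4 3 6 6 4], max=6
Drop 6: I rot0 at col 1 lands with bottom-row=6; cleared 0 line(s) (total 0); column heights now [4 7 7 7 7 4], max=7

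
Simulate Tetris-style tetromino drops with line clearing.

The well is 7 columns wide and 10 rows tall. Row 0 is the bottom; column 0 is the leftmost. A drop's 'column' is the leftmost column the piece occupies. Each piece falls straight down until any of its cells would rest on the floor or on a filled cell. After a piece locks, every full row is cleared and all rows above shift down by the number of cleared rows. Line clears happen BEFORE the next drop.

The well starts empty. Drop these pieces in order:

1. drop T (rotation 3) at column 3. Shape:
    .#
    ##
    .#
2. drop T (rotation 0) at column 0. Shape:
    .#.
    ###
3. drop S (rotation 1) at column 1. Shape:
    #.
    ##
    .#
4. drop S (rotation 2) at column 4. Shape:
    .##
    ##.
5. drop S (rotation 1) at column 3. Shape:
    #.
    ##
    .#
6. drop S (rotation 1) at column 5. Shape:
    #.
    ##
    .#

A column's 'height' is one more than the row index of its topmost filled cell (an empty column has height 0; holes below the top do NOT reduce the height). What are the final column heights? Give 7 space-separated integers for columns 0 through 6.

Answer: 1 4 3 7 6 8 7

Derivation:
Drop 1: T rot3 at col 3 lands with bottom-row=0; cleared 0 line(s) (total 0); column heights now [0 0 0 2 3 0 0], max=3
Drop 2: T rot0 at col 0 lands with bottom-row=0; cleared 0 line(s) (total 0); column heights now [1 2 1 2 3 0 0], max=3
Drop 3: S rot1 at col 1 lands with bottom-row=1; cleared 0 line(s) (total 0); column heights now [1 4 3 2 3 0 0], max=4
Drop 4: S rot2 at col 4 lands with bottom-row=3; cleared 0 line(s) (total 0); column heights now [1 4 3 2 4 5 5], max=5
Drop 5: S rot1 at col 3 lands with bottom-row=4; cleared 0 line(s) (total 0); column heights now [1 4 3 7 6 5 5], max=7
Drop 6: S rot1 at col 5 lands with bottom-row=5; cleared 0 line(s) (total 0); column heights now [1 4 3 7 6 8 7], max=8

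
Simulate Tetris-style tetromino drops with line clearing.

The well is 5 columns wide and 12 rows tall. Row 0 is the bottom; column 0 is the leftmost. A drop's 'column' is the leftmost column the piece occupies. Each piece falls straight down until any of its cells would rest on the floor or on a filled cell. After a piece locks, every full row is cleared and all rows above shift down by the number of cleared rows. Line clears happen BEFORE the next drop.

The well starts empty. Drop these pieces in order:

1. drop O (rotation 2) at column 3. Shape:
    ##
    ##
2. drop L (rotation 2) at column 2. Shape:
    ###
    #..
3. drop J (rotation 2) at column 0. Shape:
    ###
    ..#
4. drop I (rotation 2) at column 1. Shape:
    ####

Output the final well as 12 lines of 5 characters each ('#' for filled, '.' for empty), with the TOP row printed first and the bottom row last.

Drop 1: O rot2 at col 3 lands with bottom-row=0; cleared 0 line(s) (total 0); column heights now [0 0 0 2 2], max=2
Drop 2: L rot2 at col 2 lands with bottom-row=1; cleared 0 line(s) (total 0); column heights now [0 0 3 3 3], max=3
Drop 3: J rot2 at col 0 lands with bottom-row=3; cleared 0 line(s) (total 0); column heights now [5 5 5 3 3], max=5
Drop 4: I rot2 at col 1 lands with bottom-row=5; cleared 0 line(s) (total 0); column heights now [5 6 6 6 6], max=6

Answer: .....
.....
.....
.....
.....
.....
.####
###..
..#..
..###
..###
...##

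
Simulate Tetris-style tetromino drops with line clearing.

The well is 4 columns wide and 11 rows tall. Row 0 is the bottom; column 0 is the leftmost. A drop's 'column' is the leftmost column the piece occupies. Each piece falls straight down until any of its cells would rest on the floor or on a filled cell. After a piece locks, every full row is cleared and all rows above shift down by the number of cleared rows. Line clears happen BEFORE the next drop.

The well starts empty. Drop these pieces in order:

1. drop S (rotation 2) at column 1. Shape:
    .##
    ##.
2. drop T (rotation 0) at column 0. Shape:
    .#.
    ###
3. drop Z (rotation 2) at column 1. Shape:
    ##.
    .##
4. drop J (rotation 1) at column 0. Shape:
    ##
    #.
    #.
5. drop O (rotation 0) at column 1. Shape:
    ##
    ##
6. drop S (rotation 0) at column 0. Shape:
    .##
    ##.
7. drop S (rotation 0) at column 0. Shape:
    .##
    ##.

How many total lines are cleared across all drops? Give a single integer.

Drop 1: S rot2 at col 1 lands with bottom-row=0; cleared 0 line(s) (total 0); column heights now [0 1 2 2], max=2
Drop 2: T rot0 at col 0 lands with bottom-row=2; cleared 0 line(s) (total 0); column heights now [3 4 3 2], max=4
Drop 3: Z rot2 at col 1 lands with bottom-row=3; cleared 0 line(s) (total 0); column heights now [3 5 5 4], max=5
Drop 4: J rot1 at col 0 lands with bottom-row=3; cleared 1 line(s) (total 1); column heights now [5 5 4 2], max=5
Drop 5: O rot0 at col 1 lands with bottom-row=5; cleared 0 line(s) (total 1); column heights now [5 7 7 2], max=7
Drop 6: S rot0 at col 0 lands with bottom-row=7; cleared 0 line(s) (total 1); column heights now [8 9 9 2], max=9
Drop 7: S rot0 at col 0 lands with bottom-row=9; cleared 0 line(s) (total 1); column heights now [10 11 11 2], max=11

Answer: 1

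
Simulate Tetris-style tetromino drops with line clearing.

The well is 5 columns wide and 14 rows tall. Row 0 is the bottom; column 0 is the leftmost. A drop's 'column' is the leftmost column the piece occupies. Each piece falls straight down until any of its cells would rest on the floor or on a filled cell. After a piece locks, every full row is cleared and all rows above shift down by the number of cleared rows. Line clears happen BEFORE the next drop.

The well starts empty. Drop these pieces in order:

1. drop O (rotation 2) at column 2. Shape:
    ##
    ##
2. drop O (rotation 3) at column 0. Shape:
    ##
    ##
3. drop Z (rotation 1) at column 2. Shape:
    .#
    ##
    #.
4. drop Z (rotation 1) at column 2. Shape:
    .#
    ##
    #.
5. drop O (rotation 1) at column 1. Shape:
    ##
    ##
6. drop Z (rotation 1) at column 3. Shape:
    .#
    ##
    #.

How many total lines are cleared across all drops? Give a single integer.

Drop 1: O rot2 at col 2 lands with bottom-row=0; cleared 0 line(s) (total 0); column heights now [0 0 2 2 0], max=2
Drop 2: O rot3 at col 0 lands with bottom-row=0; cleared 0 line(s) (total 0); column heights now [2 2 2 2 0], max=2
Drop 3: Z rot1 at col 2 lands with bottom-row=2; cleared 0 line(s) (total 0); column heights now [2 2 4 5 0], max=5
Drop 4: Z rot1 at col 2 lands with bottom-row=4; cleared 0 line(s) (total 0); column heights now [2 2 6 7 0], max=7
Drop 5: O rot1 at col 1 lands with bottom-row=6; cleared 0 line(s) (total 0); column heights now [2 8 8 7 0], max=8
Drop 6: Z rot1 at col 3 lands with bottom-row=7; cleared 0 line(s) (total 0); column heights now [2 8 8 9 10], max=10

Answer: 0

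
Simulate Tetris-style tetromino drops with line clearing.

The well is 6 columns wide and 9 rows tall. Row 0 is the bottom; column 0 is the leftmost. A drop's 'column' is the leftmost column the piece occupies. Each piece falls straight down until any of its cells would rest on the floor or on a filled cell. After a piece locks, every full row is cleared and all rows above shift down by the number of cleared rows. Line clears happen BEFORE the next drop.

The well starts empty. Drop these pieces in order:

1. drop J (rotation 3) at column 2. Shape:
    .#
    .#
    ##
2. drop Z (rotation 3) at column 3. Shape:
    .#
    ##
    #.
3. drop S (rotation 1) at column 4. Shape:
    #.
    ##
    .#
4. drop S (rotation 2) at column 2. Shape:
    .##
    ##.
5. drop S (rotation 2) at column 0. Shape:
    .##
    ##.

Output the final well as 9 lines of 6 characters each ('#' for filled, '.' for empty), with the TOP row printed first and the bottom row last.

Drop 1: J rot3 at col 2 lands with bottom-row=0; cleared 0 line(s) (total 0); column heights now [0 0 1 3 0 0], max=3
Drop 2: Z rot3 at col 3 lands with bottom-row=3; cleared 0 line(s) (total 0); column heights now [0 0 1 5 6 0], max=6
Drop 3: S rot1 at col 4 lands with bottom-row=5; cleared 0 line(s) (total 0); column heights now [0 0 1 5 8 7], max=8
Drop 4: S rot2 at col 2 lands with bottom-row=7; cleared 0 line(s) (total 0); column heights now [0 0 8 9 9 7], max=9
Drop 5: S rot2 at col 0 lands with bottom-row=7; cleared 0 line(s) (total 0); column heights now [8 9 9 9 9 7], max=9

Answer: .####.
#####.
....##
....##
...##.
...#..
...#..
...#..
..##..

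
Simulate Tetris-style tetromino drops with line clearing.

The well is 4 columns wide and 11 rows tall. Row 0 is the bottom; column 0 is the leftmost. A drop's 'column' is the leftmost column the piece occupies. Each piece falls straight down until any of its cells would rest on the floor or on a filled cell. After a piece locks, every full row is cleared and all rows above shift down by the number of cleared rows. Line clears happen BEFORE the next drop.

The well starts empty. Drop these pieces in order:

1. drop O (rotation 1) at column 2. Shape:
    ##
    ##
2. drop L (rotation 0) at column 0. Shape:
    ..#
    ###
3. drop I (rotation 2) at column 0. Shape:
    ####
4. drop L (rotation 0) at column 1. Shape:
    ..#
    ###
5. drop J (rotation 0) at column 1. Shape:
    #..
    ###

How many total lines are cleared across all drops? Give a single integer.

Drop 1: O rot1 at col 2 lands with bottom-row=0; cleared 0 line(s) (total 0); column heights now [0 0 2 2], max=2
Drop 2: L rot0 at col 0 lands with bottom-row=2; cleared 0 line(s) (total 0); column heights now [3 3 4 2], max=4
Drop 3: I rot2 at col 0 lands with bottom-row=4; cleared 1 line(s) (total 1); column heights now [3 3 4 2], max=4
Drop 4: L rot0 at col 1 lands with bottom-row=4; cleared 0 line(s) (total 1); column heights now [3 5 5 6], max=6
Drop 5: J rot0 at col 1 lands with bottom-row=6; cleared 0 line(s) (total 1); column heights now [3 8 7 7], max=8

Answer: 1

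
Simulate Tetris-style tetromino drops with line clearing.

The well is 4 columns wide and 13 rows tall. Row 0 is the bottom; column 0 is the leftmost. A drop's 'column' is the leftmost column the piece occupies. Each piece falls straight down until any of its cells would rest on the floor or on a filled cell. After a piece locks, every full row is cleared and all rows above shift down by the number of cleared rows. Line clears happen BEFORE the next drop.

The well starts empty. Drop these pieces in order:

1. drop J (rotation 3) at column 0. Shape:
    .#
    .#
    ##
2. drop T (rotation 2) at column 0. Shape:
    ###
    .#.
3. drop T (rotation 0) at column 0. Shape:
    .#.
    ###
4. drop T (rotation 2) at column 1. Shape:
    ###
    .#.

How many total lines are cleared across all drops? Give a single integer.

Answer: 0

Derivation:
Drop 1: J rot3 at col 0 lands with bottom-row=0; cleared 0 line(s) (total 0); column heights now [1 3 0 0], max=3
Drop 2: T rot2 at col 0 lands with bottom-row=3; cleared 0 line(s) (total 0); column heights now [5 5 5 0], max=5
Drop 3: T rot0 at col 0 lands with bottom-row=5; cleared 0 line(s) (total 0); column heights now [6 7 6 0], max=7
Drop 4: T rot2 at col 1 lands with bottom-row=6; cleared 0 line(s) (total 0); column heights now [6 8 8 8], max=8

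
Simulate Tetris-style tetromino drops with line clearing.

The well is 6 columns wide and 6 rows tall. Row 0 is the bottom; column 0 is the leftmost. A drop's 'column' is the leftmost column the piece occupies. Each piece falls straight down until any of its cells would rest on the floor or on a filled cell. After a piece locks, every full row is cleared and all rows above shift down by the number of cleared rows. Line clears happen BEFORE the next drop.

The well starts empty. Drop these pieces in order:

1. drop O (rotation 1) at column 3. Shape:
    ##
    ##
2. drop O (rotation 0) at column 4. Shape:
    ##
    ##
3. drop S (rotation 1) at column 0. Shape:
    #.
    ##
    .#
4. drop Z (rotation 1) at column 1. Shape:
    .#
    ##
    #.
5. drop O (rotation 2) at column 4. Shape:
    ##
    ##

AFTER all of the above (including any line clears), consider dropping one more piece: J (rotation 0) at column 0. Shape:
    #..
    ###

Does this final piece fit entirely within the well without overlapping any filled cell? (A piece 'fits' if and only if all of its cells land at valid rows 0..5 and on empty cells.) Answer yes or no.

Drop 1: O rot1 at col 3 lands with bottom-row=0; cleared 0 line(s) (total 0); column heights now [0 0 0 2 2 0], max=2
Drop 2: O rot0 at col 4 lands with bottom-row=2; cleared 0 line(s) (total 0); column heights now [0 0 0 2 4 4], max=4
Drop 3: S rot1 at col 0 lands with bottom-row=0; cleared 0 line(s) (total 0); column heights now [3 2 0 2 4 4], max=4
Drop 4: Z rot1 at col 1 lands with bottom-row=2; cleared 0 line(s) (total 0); column heights now [3 4 5 2 4 4], max=5
Drop 5: O rot2 at col 4 lands with bottom-row=4; cleared 0 line(s) (total 0); column heights now [3 4 5 2 6 6], max=6
Test piece J rot0 at col 0 (width 3): heights before test = [3 4 5 2 6 6]; fits = False

Answer: no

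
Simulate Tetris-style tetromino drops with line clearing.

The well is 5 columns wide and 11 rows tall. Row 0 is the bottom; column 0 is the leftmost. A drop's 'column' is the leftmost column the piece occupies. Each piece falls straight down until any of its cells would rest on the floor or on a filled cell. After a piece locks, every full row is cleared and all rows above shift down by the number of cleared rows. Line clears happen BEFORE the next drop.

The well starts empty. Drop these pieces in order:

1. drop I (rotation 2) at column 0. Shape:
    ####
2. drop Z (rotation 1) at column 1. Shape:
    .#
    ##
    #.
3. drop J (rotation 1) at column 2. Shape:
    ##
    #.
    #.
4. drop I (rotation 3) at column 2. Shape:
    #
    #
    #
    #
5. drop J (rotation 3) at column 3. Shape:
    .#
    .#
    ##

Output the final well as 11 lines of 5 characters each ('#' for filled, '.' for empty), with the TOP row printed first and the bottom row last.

Drop 1: I rot2 at col 0 lands with bottom-row=0; cleared 0 line(s) (total 0); column heights now [1 1 1 1 0], max=1
Drop 2: Z rot1 at col 1 lands with bottom-row=1; cleared 0 line(s) (total 0); column heights now [1 3 4 1 0], max=4
Drop 3: J rot1 at col 2 lands with bottom-row=4; cleared 0 line(s) (total 0); column heights now [1 3 7 7 0], max=7
Drop 4: I rot3 at col 2 lands with bottom-row=7; cleared 0 line(s) (total 0); column heights now [1 3 11 7 0], max=11
Drop 5: J rot3 at col 3 lands with bottom-row=7; cleared 0 line(s) (total 0); column heights now [1 3 11 8 10], max=11

Answer: ..#..
..#.#
..#.#
..###
..##.
..#..
..#..
..#..
.##..
.#...
####.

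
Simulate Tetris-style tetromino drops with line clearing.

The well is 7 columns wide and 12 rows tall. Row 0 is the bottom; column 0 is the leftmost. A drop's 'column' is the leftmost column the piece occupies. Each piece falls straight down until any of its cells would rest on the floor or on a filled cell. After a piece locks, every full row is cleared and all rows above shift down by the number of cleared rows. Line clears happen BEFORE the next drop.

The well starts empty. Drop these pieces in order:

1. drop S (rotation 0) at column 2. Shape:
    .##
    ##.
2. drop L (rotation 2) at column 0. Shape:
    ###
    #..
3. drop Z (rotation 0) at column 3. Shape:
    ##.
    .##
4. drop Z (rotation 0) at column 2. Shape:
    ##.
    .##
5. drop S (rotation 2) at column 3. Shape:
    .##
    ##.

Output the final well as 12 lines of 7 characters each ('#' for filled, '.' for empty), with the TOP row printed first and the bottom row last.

Answer: .......
.......
.......
.......
....##.
...##..
..##...
...##..
...##..
....##.
#####..
#.##...

Derivation:
Drop 1: S rot0 at col 2 lands with bottom-row=0; cleared 0 line(s) (total 0); column heights now [0 0 1 2 2 0 0], max=2
Drop 2: L rot2 at col 0 lands with bottom-row=0; cleared 0 line(s) (total 0); column heights now [2 2 2 2 2 0 0], max=2
Drop 3: Z rot0 at col 3 lands with bottom-row=2; cleared 0 line(s) (total 0); column heights now [2 2 2 4 4 3 0], max=4
Drop 4: Z rot0 at col 2 lands with bottom-row=4; cleared 0 line(s) (total 0); column heights now [2 2 6 6 5 3 0], max=6
Drop 5: S rot2 at col 3 lands with bottom-row=6; cleared 0 line(s) (total 0); column heights now [2 2 6 7 8 8 0], max=8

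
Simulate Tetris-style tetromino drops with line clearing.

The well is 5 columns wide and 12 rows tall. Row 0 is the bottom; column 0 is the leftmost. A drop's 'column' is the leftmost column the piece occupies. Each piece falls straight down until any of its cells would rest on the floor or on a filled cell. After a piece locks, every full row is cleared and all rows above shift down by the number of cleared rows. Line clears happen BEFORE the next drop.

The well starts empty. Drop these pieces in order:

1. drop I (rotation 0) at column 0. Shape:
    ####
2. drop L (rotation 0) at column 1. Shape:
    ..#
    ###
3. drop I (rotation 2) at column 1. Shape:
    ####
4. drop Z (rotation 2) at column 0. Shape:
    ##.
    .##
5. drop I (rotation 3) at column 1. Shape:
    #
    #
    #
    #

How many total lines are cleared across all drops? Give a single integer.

Drop 1: I rot0 at col 0 lands with bottom-row=0; cleared 0 line(s) (total 0); column heights now [1 1 1 1 0], max=1
Drop 2: L rot0 at col 1 lands with bottom-row=1; cleared 0 line(s) (total 0); column heights now [1 2 2 3 0], max=3
Drop 3: I rot2 at col 1 lands with bottom-row=3; cleared 0 line(s) (total 0); column heights now [1 4 4 4 4], max=4
Drop 4: Z rot2 at col 0 lands with bottom-row=4; cleared 0 line(s) (total 0); column heights now [6 6 5 4 4], max=6
Drop 5: I rot3 at col 1 lands with bottom-row=6; cleared 0 line(s) (total 0); column heights now [6 10 5 4 4], max=10

Answer: 0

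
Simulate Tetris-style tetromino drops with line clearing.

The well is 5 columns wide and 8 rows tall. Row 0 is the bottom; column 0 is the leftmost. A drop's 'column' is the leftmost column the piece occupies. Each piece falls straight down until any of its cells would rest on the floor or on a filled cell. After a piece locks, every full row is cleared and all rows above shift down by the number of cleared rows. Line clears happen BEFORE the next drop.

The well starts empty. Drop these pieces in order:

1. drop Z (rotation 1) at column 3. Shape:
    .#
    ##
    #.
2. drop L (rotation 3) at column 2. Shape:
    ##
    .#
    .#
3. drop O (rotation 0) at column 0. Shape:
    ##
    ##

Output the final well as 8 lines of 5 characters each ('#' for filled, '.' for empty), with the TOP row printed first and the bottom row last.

Answer: .....
.....
.....
..##.
...#.
...##
##.##
##.#.

Derivation:
Drop 1: Z rot1 at col 3 lands with bottom-row=0; cleared 0 line(s) (total 0); column heights now [0 0 0 2 3], max=3
Drop 2: L rot3 at col 2 lands with bottom-row=2; cleared 0 line(s) (total 0); column heights now [0 0 5 5 3], max=5
Drop 3: O rot0 at col 0 lands with bottom-row=0; cleared 0 line(s) (total 0); column heights now [2 2 5 5 3], max=5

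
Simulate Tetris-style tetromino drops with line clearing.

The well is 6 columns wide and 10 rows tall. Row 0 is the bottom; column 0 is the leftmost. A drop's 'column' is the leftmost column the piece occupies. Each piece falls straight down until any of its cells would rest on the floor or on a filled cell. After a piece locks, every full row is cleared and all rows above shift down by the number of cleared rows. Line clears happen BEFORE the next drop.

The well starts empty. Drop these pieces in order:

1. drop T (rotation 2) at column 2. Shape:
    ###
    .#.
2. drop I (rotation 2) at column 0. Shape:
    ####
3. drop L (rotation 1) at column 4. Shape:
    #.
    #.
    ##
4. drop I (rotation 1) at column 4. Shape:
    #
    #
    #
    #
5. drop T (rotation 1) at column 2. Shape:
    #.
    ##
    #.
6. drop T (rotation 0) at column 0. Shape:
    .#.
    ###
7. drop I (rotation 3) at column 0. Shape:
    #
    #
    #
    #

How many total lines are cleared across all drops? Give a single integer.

Drop 1: T rot2 at col 2 lands with bottom-row=0; cleared 0 line(s) (total 0); column heights now [0 0 2 2 2 0], max=2
Drop 2: I rot2 at col 0 lands with bottom-row=2; cleared 0 line(s) (total 0); column heights now [3 3 3 3 2 0], max=3
Drop 3: L rot1 at col 4 lands with bottom-row=2; cleared 1 line(s) (total 1); column heights now [0 0 2 2 4 0], max=4
Drop 4: I rot1 at col 4 lands with bottom-row=4; cleared 0 line(s) (total 1); column heights now [0 0 2 2 8 0], max=8
Drop 5: T rot1 at col 2 lands with bottom-row=2; cleared 0 line(s) (total 1); column heights now [0 0 5 4 8 0], max=8
Drop 6: T rot0 at col 0 lands with bottom-row=5; cleared 0 line(s) (total 1); column heights now [6 7 6 4 8 0], max=8
Drop 7: I rot3 at col 0 lands with bottom-row=6; cleared 0 line(s) (total 1); column heights now [10 7 6 4 8 0], max=10

Answer: 1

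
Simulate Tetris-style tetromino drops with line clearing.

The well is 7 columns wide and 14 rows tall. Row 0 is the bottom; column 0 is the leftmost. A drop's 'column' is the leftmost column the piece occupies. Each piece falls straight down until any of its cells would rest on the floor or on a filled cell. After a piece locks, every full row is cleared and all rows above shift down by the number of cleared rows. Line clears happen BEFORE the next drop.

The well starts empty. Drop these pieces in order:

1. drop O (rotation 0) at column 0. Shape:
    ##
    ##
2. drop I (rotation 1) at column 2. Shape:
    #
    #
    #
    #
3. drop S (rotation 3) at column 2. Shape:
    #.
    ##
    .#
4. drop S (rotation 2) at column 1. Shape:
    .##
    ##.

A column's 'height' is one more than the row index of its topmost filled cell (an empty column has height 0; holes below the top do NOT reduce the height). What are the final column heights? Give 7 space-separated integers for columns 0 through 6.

Answer: 2 7 8 8 0 0 0

Derivation:
Drop 1: O rot0 at col 0 lands with bottom-row=0; cleared 0 line(s) (total 0); column heights now [2 2 0 0 0 0 0], max=2
Drop 2: I rot1 at col 2 lands with bottom-row=0; cleared 0 line(s) (total 0); column heights now [2 2 4 0 0 0 0], max=4
Drop 3: S rot3 at col 2 lands with bottom-row=3; cleared 0 line(s) (total 0); column heights now [2 2 6 5 0 0 0], max=6
Drop 4: S rot2 at col 1 lands with bottom-row=6; cleared 0 line(s) (total 0); column heights now [2 7 8 8 0 0 0], max=8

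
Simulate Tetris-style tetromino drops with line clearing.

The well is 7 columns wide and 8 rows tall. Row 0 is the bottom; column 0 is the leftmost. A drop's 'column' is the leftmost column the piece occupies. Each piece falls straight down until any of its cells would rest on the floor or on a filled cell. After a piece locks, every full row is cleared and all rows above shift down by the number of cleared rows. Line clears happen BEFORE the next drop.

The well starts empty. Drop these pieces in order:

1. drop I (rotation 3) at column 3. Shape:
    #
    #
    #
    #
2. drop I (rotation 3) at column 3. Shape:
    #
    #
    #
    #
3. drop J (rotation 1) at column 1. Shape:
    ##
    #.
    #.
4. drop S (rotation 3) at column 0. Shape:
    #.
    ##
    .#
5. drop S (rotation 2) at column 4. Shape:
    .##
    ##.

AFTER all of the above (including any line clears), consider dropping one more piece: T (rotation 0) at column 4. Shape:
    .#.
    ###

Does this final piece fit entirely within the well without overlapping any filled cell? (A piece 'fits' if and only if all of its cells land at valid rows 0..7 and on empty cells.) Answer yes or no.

Answer: yes

Derivation:
Drop 1: I rot3 at col 3 lands with bottom-row=0; cleared 0 line(s) (total 0); column heights now [0 0 0 4 0 0 0], max=4
Drop 2: I rot3 at col 3 lands with bottom-row=4; cleared 0 line(s) (total 0); column heights now [0 0 0 8 0 0 0], max=8
Drop 3: J rot1 at col 1 lands with bottom-row=0; cleared 0 line(s) (total 0); column heights now [0 3 3 8 0 0 0], max=8
Drop 4: S rot3 at col 0 lands with bottom-row=3; cleared 0 line(s) (total 0); column heights now [6 5 3 8 0 0 0], max=8
Drop 5: S rot2 at col 4 lands with bottom-row=0; cleared 0 line(s) (total 0); column heights now [6 5 3 8 1 2 2], max=8
Test piece T rot0 at col 4 (width 3): heights before test = [6 5 3 8 1 2 2]; fits = True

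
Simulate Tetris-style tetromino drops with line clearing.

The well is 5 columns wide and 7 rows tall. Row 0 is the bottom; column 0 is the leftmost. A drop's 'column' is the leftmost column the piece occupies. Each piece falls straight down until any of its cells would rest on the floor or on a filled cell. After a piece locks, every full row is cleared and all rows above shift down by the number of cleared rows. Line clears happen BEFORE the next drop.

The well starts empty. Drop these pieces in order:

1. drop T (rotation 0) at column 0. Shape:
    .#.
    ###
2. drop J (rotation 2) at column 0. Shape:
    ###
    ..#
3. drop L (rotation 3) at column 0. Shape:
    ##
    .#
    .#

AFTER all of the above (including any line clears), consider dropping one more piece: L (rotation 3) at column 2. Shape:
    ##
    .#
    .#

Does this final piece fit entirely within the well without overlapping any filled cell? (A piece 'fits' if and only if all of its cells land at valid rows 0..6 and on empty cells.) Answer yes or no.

Drop 1: T rot0 at col 0 lands with bottom-row=0; cleared 0 line(s) (total 0); column heights now [1 2 1 0 0], max=2
Drop 2: J rot2 at col 0 lands with bottom-row=1; cleared 0 line(s) (total 0); column heights now [3 3 3 0 0], max=3
Drop 3: L rot3 at col 0 lands with bottom-row=3; cleared 0 line(s) (total 0); column heights now [6 6 3 0 0], max=6
Test piece L rot3 at col 2 (width 2): heights before test = [6 6 3 0 0]; fits = True

Answer: yes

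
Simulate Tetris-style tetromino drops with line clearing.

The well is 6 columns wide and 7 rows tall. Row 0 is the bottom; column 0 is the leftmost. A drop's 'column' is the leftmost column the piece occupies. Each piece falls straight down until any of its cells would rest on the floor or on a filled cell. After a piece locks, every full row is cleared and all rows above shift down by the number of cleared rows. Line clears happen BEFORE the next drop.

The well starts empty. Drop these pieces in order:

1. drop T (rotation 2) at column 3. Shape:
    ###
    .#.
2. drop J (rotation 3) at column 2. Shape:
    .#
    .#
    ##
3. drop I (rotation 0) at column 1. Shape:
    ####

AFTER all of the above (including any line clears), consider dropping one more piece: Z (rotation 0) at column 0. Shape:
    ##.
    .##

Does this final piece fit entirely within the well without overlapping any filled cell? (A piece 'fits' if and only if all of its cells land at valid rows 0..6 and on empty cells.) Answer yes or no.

Answer: no

Derivation:
Drop 1: T rot2 at col 3 lands with bottom-row=0; cleared 0 line(s) (total 0); column heights now [0 0 0 2 2 2], max=2
Drop 2: J rot3 at col 2 lands with bottom-row=2; cleared 0 line(s) (total 0); column heights now [0 0 3 5 2 2], max=5
Drop 3: I rot0 at col 1 lands with bottom-row=5; cleared 0 line(s) (total 0); column heights now [0 6 6 6 6 2], max=6
Test piece Z rot0 at col 0 (width 3): heights before test = [0 6 6 6 6 2]; fits = False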